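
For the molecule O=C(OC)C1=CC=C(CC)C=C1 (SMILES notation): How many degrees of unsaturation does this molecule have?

5

Molecular formula: C10H12O2.
DoU = (2C + 2 + N − H − X) / 2, where X is the halogen count and O/S are ignored.
    = (2·10 + 2 + 0 − 12 − 0) / 2 = 10 / 2 = 5.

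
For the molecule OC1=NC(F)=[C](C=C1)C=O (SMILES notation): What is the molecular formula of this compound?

Walk through each heavy atom and fill implicit hydrogens from standard valence (C 4, N 3, O 2, S 2, halogen 1):
  atom 1: O, bond orders sum to 1 (valence 2) → 1 H
  atom 2: C, bond orders sum to 4 (valence 4) → 0 H
  atom 3: N, bond orders sum to 3 (valence 3) → 0 H
  atom 4: C, bond orders sum to 4 (valence 4) → 0 H
  atom 5: F (halogen, monovalent) → 0 H
  atom 6: C with explicit H count 0
  atom 7: C, bond orders sum to 3 (valence 4) → 1 H
  atom 8: C, bond orders sum to 3 (valence 4) → 1 H
  atom 9: C, bond orders sum to 3 (valence 4) → 1 H
  atom 10: O, bond orders sum to 2 (valence 2) → 0 H
Totals → C:6, H:4, F:1, N:1, O:2.

C6H4FNO2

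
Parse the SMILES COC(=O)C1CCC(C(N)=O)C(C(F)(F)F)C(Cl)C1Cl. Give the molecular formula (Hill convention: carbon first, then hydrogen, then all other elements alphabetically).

C11H14Cl2F3NO3

Walk through each heavy atom and fill implicit hydrogens from standard valence (C 4, N 3, O 2, S 2, halogen 1):
  atom 1: C, bond orders sum to 1 (valence 4) → 3 H
  atom 2: O, bond orders sum to 2 (valence 2) → 0 H
  atom 3: C, bond orders sum to 4 (valence 4) → 0 H
  atom 4: O, bond orders sum to 2 (valence 2) → 0 H
  atom 5: C, bond orders sum to 3 (valence 4) → 1 H
  atom 6: C, bond orders sum to 2 (valence 4) → 2 H
  atom 7: C, bond orders sum to 2 (valence 4) → 2 H
  atom 8: C, bond orders sum to 3 (valence 4) → 1 H
  atom 9: C, bond orders sum to 4 (valence 4) → 0 H
  atom 10: N, bond orders sum to 1 (valence 3) → 2 H
  atom 11: O, bond orders sum to 2 (valence 2) → 0 H
  atom 12: C, bond orders sum to 3 (valence 4) → 1 H
  atom 13: C, bond orders sum to 4 (valence 4) → 0 H
  atom 14: F (halogen, monovalent) → 0 H
  atom 15: F (halogen, monovalent) → 0 H
  atom 16: F (halogen, monovalent) → 0 H
  atom 17: C, bond orders sum to 3 (valence 4) → 1 H
  atom 18: Cl (halogen, monovalent) → 0 H
  atom 19: C, bond orders sum to 3 (valence 4) → 1 H
  atom 20: Cl (halogen, monovalent) → 0 H
Totals → C:11, H:14, Cl:2, F:3, N:1, O:3.
In Hill order: C11H14Cl2F3NO3.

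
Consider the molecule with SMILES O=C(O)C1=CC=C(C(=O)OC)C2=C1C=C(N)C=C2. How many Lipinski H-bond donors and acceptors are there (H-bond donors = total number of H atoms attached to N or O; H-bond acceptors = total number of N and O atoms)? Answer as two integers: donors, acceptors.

3, 5

Donors: find every N or O and count the H atoms it carries.
  atom 1 (O): bond orders sum to 2 → 0 H
  atom 3 (O): bond orders sum to 1 → 1 H
  atom 9 (O): bond orders sum to 2 → 0 H
  atom 10 (O): bond orders sum to 2 → 0 H
  atom 16 (N): bond orders sum to 1 → 2 H
Lipinski HBD = 3.
Acceptors: N atoms = 1, O atoms = 4 → HBA = 5.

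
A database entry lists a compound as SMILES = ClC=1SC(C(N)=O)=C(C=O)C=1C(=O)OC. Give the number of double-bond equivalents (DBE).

6

Degree of unsaturation = (number of rings) + (number of π bonds).
Ring closures in the SMILES: 1.
π bonds: 5 double bonds (each 1 DoU) → 5 DoU from unsaturation.
Total DoU = 1 + 5 = 6.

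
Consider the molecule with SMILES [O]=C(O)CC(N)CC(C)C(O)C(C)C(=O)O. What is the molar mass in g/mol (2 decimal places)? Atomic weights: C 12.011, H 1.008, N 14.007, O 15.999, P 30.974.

First, the molecular formula is C10H19NO5 (counting implicit H from valence).
  C: 10 × 12.011 = 120.110
  H: 19 × 1.008 = 19.152
  N: 1 × 14.007 = 14.007
  O: 5 × 15.999 = 79.995
Sum: 10×12.011 + 19×1.008 + 1×14.007 + 5×15.999 = 233.264 → 233.26 g/mol.

233.26 g/mol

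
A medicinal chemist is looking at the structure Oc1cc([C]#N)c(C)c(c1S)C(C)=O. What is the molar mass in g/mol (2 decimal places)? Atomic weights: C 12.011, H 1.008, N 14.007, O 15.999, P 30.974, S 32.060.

First, the molecular formula is C10H9NO2S (counting implicit H from valence).
  C: 10 × 12.011 = 120.110
  H: 9 × 1.008 = 9.072
  N: 1 × 14.007 = 14.007
  O: 2 × 15.999 = 31.998
  S: 1 × 32.060 = 32.060
Sum: 10×12.011 + 9×1.008 + 1×14.007 + 2×15.999 + 1×32.060 = 207.247 → 207.25 g/mol.

207.25 g/mol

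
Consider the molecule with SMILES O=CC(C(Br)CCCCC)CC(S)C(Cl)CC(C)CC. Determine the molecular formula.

C16H30BrClOS

Walk through each heavy atom and fill implicit hydrogens from standard valence (C 4, N 3, O 2, S 2, halogen 1):
  atom 1: O, bond orders sum to 2 (valence 2) → 0 H
  atom 2: C, bond orders sum to 3 (valence 4) → 1 H
  atom 3: C, bond orders sum to 3 (valence 4) → 1 H
  atom 4: C, bond orders sum to 3 (valence 4) → 1 H
  atom 5: Br (halogen, monovalent) → 0 H
  atom 6: C, bond orders sum to 2 (valence 4) → 2 H
  atom 7: C, bond orders sum to 2 (valence 4) → 2 H
  atom 8: C, bond orders sum to 2 (valence 4) → 2 H
  atom 9: C, bond orders sum to 2 (valence 4) → 2 H
  atom 10: C, bond orders sum to 1 (valence 4) → 3 H
  atom 11: C, bond orders sum to 2 (valence 4) → 2 H
  atom 12: C, bond orders sum to 3 (valence 4) → 1 H
  atom 13: S, bond orders sum to 1 (valence 2) → 1 H
  atom 14: C, bond orders sum to 3 (valence 4) → 1 H
  atom 15: Cl (halogen, monovalent) → 0 H
  atom 16: C, bond orders sum to 2 (valence 4) → 2 H
  atom 17: C, bond orders sum to 3 (valence 4) → 1 H
  atom 18: C, bond orders sum to 1 (valence 4) → 3 H
  atom 19: C, bond orders sum to 2 (valence 4) → 2 H
  atom 20: C, bond orders sum to 1 (valence 4) → 3 H
Totals → C:16, H:30, Br:1, Cl:1, O:1, S:1.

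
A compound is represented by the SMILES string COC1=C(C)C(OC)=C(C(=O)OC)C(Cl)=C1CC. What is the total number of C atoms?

13

Count every carbon token in the SMILES (each C, including those in ring-closure positions and inside branches).
Carbon count: 13.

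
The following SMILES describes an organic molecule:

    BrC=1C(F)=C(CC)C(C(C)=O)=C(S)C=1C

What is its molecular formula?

Walk through each heavy atom and fill implicit hydrogens from standard valence (C 4, N 3, O 2, S 2, halogen 1):
  atom 1: Br (halogen, monovalent) → 0 H
  atom 2: C, bond orders sum to 4 (valence 4) → 0 H
  atom 3: C, bond orders sum to 4 (valence 4) → 0 H
  atom 4: F (halogen, monovalent) → 0 H
  atom 5: C, bond orders sum to 4 (valence 4) → 0 H
  atom 6: C, bond orders sum to 2 (valence 4) → 2 H
  atom 7: C, bond orders sum to 1 (valence 4) → 3 H
  atom 8: C, bond orders sum to 4 (valence 4) → 0 H
  atom 9: C, bond orders sum to 4 (valence 4) → 0 H
  atom 10: C, bond orders sum to 1 (valence 4) → 3 H
  atom 11: O, bond orders sum to 2 (valence 2) → 0 H
  atom 12: C, bond orders sum to 4 (valence 4) → 0 H
  atom 13: S, bond orders sum to 1 (valence 2) → 1 H
  atom 14: C, bond orders sum to 4 (valence 4) → 0 H
  atom 15: C, bond orders sum to 1 (valence 4) → 3 H
Totals → C:11, H:12, Br:1, F:1, O:1, S:1.

C11H12BrFOS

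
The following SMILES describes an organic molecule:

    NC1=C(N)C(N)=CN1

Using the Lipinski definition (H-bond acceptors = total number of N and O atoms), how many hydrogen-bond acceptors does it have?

N atoms: 4; O atoms: 0.
Lipinski HBA = 4 + 0 = 4.

4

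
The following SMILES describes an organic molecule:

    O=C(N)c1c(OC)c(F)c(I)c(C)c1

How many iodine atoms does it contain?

Scan the SMILES for I atoms (remember two-letter symbols like Cl and Br are single atoms).
Iodine count: 1.

1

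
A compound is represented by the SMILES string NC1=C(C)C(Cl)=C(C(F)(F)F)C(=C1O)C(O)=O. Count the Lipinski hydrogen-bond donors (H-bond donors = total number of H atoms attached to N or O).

Donors: find every N or O and count the H atoms it carries.
  atom 1 (N): bond orders sum to 1 → 2 H
  atom 14 (O): bond orders sum to 1 → 1 H
  atom 16 (O): bond orders sum to 1 → 1 H
  atom 17 (O): bond orders sum to 2 → 0 H
Lipinski HBD = 4.

4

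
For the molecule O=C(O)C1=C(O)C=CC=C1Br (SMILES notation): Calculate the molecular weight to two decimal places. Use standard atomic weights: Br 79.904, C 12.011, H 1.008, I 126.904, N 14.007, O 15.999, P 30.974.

First, the molecular formula is C7H5BrO3 (counting implicit H from valence).
  Br: 1 × 79.904 = 79.904
  C: 7 × 12.011 = 84.077
  H: 5 × 1.008 = 5.040
  O: 3 × 15.999 = 47.997
Sum: 1×79.904 + 7×12.011 + 5×1.008 + 3×15.999 = 217.018 → 217.02 g/mol.

217.02 g/mol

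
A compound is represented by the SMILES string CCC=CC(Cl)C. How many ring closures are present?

0

In SMILES, each pair of matching ring-closure digits denotes one ring-closing bond; the number of such bonds equals the number of independent rings.
Ring-closure bonds here: 0.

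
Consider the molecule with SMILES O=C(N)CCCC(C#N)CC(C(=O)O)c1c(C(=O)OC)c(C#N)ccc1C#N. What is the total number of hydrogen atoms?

18

Walk through each heavy atom and fill implicit hydrogens from standard valence (C 4, N 3, O 2, S 2, halogen 1); for lowercase aromatic atoms, an aromatic c carries 1 H when it has two neighbours and 0 H with three, and aromatic n carries 0 H:
  atom 1: O, bond orders sum to 2 (valence 2) → 0 H
  atom 2: C, bond orders sum to 4 (valence 4) → 0 H
  atom 3: N, bond orders sum to 1 (valence 3) → 2 H
  atom 4: C, bond orders sum to 2 (valence 4) → 2 H
  atom 5: C, bond orders sum to 2 (valence 4) → 2 H
  atom 6: C, bond orders sum to 2 (valence 4) → 2 H
  atom 7: C, bond orders sum to 3 (valence 4) → 1 H
  atom 8: C, bond orders sum to 4 (valence 4) → 0 H
  atom 9: N, bond orders sum to 3 (valence 3) → 0 H
  atom 10: C, bond orders sum to 2 (valence 4) → 2 H
  atom 11: C, bond orders sum to 3 (valence 4) → 1 H
  atom 12: C, bond orders sum to 4 (valence 4) → 0 H
  atom 13: O, bond orders sum to 2 (valence 2) → 0 H
  atom 14: O, bond orders sum to 1 (valence 2) → 1 H
  atom 15: aromatic c, 3 neighbours → 0 H
  atom 16: aromatic c, 3 neighbours → 0 H
  atom 17: C, bond orders sum to 4 (valence 4) → 0 H
  atom 18: O, bond orders sum to 2 (valence 2) → 0 H
  atom 19: O, bond orders sum to 2 (valence 2) → 0 H
  atom 20: C, bond orders sum to 1 (valence 4) → 3 H
  atom 21: aromatic c, 3 neighbours → 0 H
  atom 22: C, bond orders sum to 4 (valence 4) → 0 H
  atom 23: N, bond orders sum to 3 (valence 3) → 0 H
  atom 24: aromatic c, 2 neighbours → 1 H
  atom 25: aromatic c, 2 neighbours → 1 H
  atom 26: aromatic c, 3 neighbours → 0 H
  atom 27: C, bond orders sum to 4 (valence 4) → 0 H
  atom 28: N, bond orders sum to 3 (valence 3) → 0 H
Total hydrogens: 18.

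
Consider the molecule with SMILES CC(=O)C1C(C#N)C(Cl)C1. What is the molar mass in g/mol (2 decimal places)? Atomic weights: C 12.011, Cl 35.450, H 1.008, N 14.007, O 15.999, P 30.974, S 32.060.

First, the molecular formula is C7H8ClNO (counting implicit H from valence).
  C: 7 × 12.011 = 84.077
  Cl: 1 × 35.450 = 35.450
  H: 8 × 1.008 = 8.064
  N: 1 × 14.007 = 14.007
  O: 1 × 15.999 = 15.999
Sum: 7×12.011 + 1×35.450 + 8×1.008 + 1×14.007 + 1×15.999 = 157.597 → 157.60 g/mol.

157.60 g/mol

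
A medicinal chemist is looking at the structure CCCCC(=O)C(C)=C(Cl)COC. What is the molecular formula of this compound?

Walk through each heavy atom and fill implicit hydrogens from standard valence (C 4, N 3, O 2, S 2, halogen 1):
  atom 1: C, bond orders sum to 1 (valence 4) → 3 H
  atom 2: C, bond orders sum to 2 (valence 4) → 2 H
  atom 3: C, bond orders sum to 2 (valence 4) → 2 H
  atom 4: C, bond orders sum to 2 (valence 4) → 2 H
  atom 5: C, bond orders sum to 4 (valence 4) → 0 H
  atom 6: O, bond orders sum to 2 (valence 2) → 0 H
  atom 7: C, bond orders sum to 4 (valence 4) → 0 H
  atom 8: C, bond orders sum to 1 (valence 4) → 3 H
  atom 9: C, bond orders sum to 4 (valence 4) → 0 H
  atom 10: Cl (halogen, monovalent) → 0 H
  atom 11: C, bond orders sum to 2 (valence 4) → 2 H
  atom 12: O, bond orders sum to 2 (valence 2) → 0 H
  atom 13: C, bond orders sum to 1 (valence 4) → 3 H
Totals → C:10, H:17, Cl:1, O:2.
In Hill order: C10H17ClO2.

C10H17ClO2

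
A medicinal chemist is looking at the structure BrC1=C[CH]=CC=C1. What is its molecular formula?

C6H5Br

Walk through each heavy atom and fill implicit hydrogens from standard valence (C 4, N 3, O 2, S 2, halogen 1):
  atom 1: Br (halogen, monovalent) → 0 H
  atom 2: C, bond orders sum to 4 (valence 4) → 0 H
  atom 3: C, bond orders sum to 3 (valence 4) → 1 H
  atom 4: C with explicit H count 1
  atom 5: C, bond orders sum to 3 (valence 4) → 1 H
  atom 6: C, bond orders sum to 3 (valence 4) → 1 H
  atom 7: C, bond orders sum to 3 (valence 4) → 1 H
Totals → C:6, H:5, Br:1.
In Hill order: C6H5Br.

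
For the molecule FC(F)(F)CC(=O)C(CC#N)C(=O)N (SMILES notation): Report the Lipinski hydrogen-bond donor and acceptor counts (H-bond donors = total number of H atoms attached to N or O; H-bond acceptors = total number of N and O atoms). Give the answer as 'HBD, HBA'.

2, 4

Donors: find every N or O and count the H atoms it carries.
  atom 7 (O): bond orders sum to 2 → 0 H
  atom 11 (N): bond orders sum to 3 → 0 H
  atom 13 (O): bond orders sum to 2 → 0 H
  atom 14 (N): bond orders sum to 1 → 2 H
Lipinski HBD = 2.
Acceptors: N atoms = 2, O atoms = 2 → HBA = 4.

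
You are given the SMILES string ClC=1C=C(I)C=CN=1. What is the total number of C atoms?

5

Count every carbon token in the SMILES (each C, including those in ring-closure positions and inside branches).
Carbon count: 5.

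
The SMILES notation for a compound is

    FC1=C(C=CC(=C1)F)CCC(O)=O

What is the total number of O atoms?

2

Scan the SMILES for O atoms (remember two-letter symbols like Cl and Br are single atoms).
Oxygen count: 2.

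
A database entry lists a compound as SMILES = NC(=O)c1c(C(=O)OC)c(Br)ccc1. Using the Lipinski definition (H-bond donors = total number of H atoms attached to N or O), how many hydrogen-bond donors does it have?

Donors: find every N or O and count the H atoms it carries.
  atom 1 (N): bond orders sum to 1 → 2 H
  atom 3 (O): bond orders sum to 2 → 0 H
  atom 7 (O): bond orders sum to 2 → 0 H
  atom 8 (O): bond orders sum to 2 → 0 H
Lipinski HBD = 2.

2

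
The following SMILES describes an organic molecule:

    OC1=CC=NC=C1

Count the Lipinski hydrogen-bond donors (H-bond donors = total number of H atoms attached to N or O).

Donors: find every N or O and count the H atoms it carries.
  atom 1 (O): bond orders sum to 1 → 1 H
  atom 5 (N): bond orders sum to 3 → 0 H
Lipinski HBD = 1.

1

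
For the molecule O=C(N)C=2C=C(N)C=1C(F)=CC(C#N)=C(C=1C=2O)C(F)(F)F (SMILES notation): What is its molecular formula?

C13H7F4N3O2

Walk through each heavy atom and fill implicit hydrogens from standard valence (C 4, N 3, O 2, S 2, halogen 1):
  atom 1: O, bond orders sum to 2 (valence 2) → 0 H
  atom 2: C, bond orders sum to 4 (valence 4) → 0 H
  atom 3: N, bond orders sum to 1 (valence 3) → 2 H
  atom 4: C, bond orders sum to 4 (valence 4) → 0 H
  atom 5: C, bond orders sum to 3 (valence 4) → 1 H
  atom 6: C, bond orders sum to 4 (valence 4) → 0 H
  atom 7: N, bond orders sum to 1 (valence 3) → 2 H
  atom 8: C, bond orders sum to 4 (valence 4) → 0 H
  atom 9: C, bond orders sum to 4 (valence 4) → 0 H
  atom 10: F (halogen, monovalent) → 0 H
  atom 11: C, bond orders sum to 3 (valence 4) → 1 H
  atom 12: C, bond orders sum to 4 (valence 4) → 0 H
  atom 13: C, bond orders sum to 4 (valence 4) → 0 H
  atom 14: N, bond orders sum to 3 (valence 3) → 0 H
  atom 15: C, bond orders sum to 4 (valence 4) → 0 H
  atom 16: C, bond orders sum to 4 (valence 4) → 0 H
  atom 17: C, bond orders sum to 4 (valence 4) → 0 H
  atom 18: O, bond orders sum to 1 (valence 2) → 1 H
  atom 19: C, bond orders sum to 4 (valence 4) → 0 H
  atom 20: F (halogen, monovalent) → 0 H
  atom 21: F (halogen, monovalent) → 0 H
  atom 22: F (halogen, monovalent) → 0 H
Totals → C:13, H:7, F:4, N:3, O:2.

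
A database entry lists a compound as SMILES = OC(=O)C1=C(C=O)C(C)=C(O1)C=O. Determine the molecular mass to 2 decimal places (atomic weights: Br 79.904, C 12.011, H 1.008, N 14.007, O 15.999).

182.13 g/mol

First, the molecular formula is C8H6O5 (counting implicit H from valence).
  C: 8 × 12.011 = 96.088
  H: 6 × 1.008 = 6.048
  O: 5 × 15.999 = 79.995
Sum: 8×12.011 + 6×1.008 + 5×15.999 = 182.131 → 182.13 g/mol.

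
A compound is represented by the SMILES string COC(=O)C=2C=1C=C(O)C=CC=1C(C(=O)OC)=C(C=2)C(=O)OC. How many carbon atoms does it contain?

16

Count every carbon token in the SMILES (each C, including those in ring-closure positions and inside branches).
Carbon count: 16.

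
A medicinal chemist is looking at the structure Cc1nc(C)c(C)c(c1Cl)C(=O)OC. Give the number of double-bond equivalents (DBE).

5

Molecular formula: C10H12ClNO2.
DoU = (2C + 2 + N − H − X) / 2, where X is the halogen count and O/S are ignored.
    = (2·10 + 2 + 1 − 12 − 1) / 2 = 10 / 2 = 5.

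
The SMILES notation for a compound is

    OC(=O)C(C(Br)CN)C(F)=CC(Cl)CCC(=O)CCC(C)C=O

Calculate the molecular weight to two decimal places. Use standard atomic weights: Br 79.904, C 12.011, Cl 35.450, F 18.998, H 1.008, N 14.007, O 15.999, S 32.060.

414.70 g/mol

First, the molecular formula is C15H22BrClFNO4 (counting implicit H from valence).
  Br: 1 × 79.904 = 79.904
  C: 15 × 12.011 = 180.165
  Cl: 1 × 35.450 = 35.450
  F: 1 × 18.998 = 18.998
  H: 22 × 1.008 = 22.176
  N: 1 × 14.007 = 14.007
  O: 4 × 15.999 = 63.996
Sum: 1×79.904 + 15×12.011 + 1×35.450 + 1×18.998 + 22×1.008 + 1×14.007 + 4×15.999 = 414.696 → 414.70 g/mol.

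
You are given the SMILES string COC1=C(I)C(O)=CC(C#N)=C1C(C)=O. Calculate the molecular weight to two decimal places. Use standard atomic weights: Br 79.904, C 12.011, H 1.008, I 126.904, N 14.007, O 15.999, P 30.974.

317.08 g/mol

First, the molecular formula is C10H8INO3 (counting implicit H from valence).
  C: 10 × 12.011 = 120.110
  H: 8 × 1.008 = 8.064
  I: 1 × 126.904 = 126.904
  N: 1 × 14.007 = 14.007
  O: 3 × 15.999 = 47.997
Sum: 10×12.011 + 8×1.008 + 1×126.904 + 1×14.007 + 3×15.999 = 317.082 → 317.08 g/mol.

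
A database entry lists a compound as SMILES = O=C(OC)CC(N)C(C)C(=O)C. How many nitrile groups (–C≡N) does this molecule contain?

0

Scan the SMILES for the nitrile motif — none present.
Groups that are present: 1 ester, 1 ketone, 1 primary amine.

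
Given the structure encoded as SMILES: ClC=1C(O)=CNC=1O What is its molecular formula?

Walk through each heavy atom and fill implicit hydrogens from standard valence (C 4, N 3, O 2, S 2, halogen 1):
  atom 1: Cl (halogen, monovalent) → 0 H
  atom 2: C, bond orders sum to 4 (valence 4) → 0 H
  atom 3: C, bond orders sum to 4 (valence 4) → 0 H
  atom 4: O, bond orders sum to 1 (valence 2) → 1 H
  atom 5: C, bond orders sum to 3 (valence 4) → 1 H
  atom 6: N, bond orders sum to 2 (valence 3) → 1 H
  atom 7: C, bond orders sum to 4 (valence 4) → 0 H
  atom 8: O, bond orders sum to 1 (valence 2) → 1 H
Totals → C:4, H:4, Cl:1, N:1, O:2.
In Hill order: C4H4ClNO2.

C4H4ClNO2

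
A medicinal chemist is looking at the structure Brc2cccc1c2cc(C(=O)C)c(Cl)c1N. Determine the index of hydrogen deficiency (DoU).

8

Molecular formula: C12H9BrClNO.
DoU = (2C + 2 + N − H − X) / 2, where X is the halogen count and O/S are ignored.
    = (2·12 + 2 + 1 − 9 − 2) / 2 = 16 / 2 = 8.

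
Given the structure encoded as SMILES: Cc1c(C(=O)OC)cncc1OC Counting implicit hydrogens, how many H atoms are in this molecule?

Walk through each heavy atom and fill implicit hydrogens from standard valence (C 4, N 3, O 2, S 2, halogen 1); for lowercase aromatic atoms, an aromatic c carries 1 H when it has two neighbours and 0 H with three, and aromatic n carries 0 H:
  atom 1: C, bond orders sum to 1 (valence 4) → 3 H
  atom 2: aromatic c, 3 neighbours → 0 H
  atom 3: aromatic c, 3 neighbours → 0 H
  atom 4: C, bond orders sum to 4 (valence 4) → 0 H
  atom 5: O, bond orders sum to 2 (valence 2) → 0 H
  atom 6: O, bond orders sum to 2 (valence 2) → 0 H
  atom 7: C, bond orders sum to 1 (valence 4) → 3 H
  atom 8: aromatic c, 2 neighbours → 1 H
  atom 9: aromatic n, 2 neighbours → 0 H
  atom 10: aromatic c, 2 neighbours → 1 H
  atom 11: aromatic c, 3 neighbours → 0 H
  atom 12: O, bond orders sum to 2 (valence 2) → 0 H
  atom 13: C, bond orders sum to 1 (valence 4) → 3 H
Total hydrogens: 11.

11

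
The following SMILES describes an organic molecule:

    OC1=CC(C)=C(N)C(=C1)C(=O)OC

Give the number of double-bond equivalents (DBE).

Molecular formula: C9H11NO3.
DoU = (2C + 2 + N − H − X) / 2, where X is the halogen count and O/S are ignored.
    = (2·9 + 2 + 1 − 11 − 0) / 2 = 10 / 2 = 5.

5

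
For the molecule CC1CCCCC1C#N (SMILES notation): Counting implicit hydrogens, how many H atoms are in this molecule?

Walk through each heavy atom and fill implicit hydrogens from standard valence (C 4, N 3, O 2, S 2, halogen 1):
  atom 1: C, bond orders sum to 1 (valence 4) → 3 H
  atom 2: C, bond orders sum to 3 (valence 4) → 1 H
  atom 3: C, bond orders sum to 2 (valence 4) → 2 H
  atom 4: C, bond orders sum to 2 (valence 4) → 2 H
  atom 5: C, bond orders sum to 2 (valence 4) → 2 H
  atom 6: C, bond orders sum to 2 (valence 4) → 2 H
  atom 7: C, bond orders sum to 3 (valence 4) → 1 H
  atom 8: C, bond orders sum to 4 (valence 4) → 0 H
  atom 9: N, bond orders sum to 3 (valence 3) → 0 H
Total hydrogens: 13.

13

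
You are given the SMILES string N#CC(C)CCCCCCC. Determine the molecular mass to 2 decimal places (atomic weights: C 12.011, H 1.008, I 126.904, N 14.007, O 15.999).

First, the molecular formula is C10H19N (counting implicit H from valence).
  C: 10 × 12.011 = 120.110
  H: 19 × 1.008 = 19.152
  N: 1 × 14.007 = 14.007
Sum: 10×12.011 + 19×1.008 + 1×14.007 = 153.269 → 153.27 g/mol.

153.27 g/mol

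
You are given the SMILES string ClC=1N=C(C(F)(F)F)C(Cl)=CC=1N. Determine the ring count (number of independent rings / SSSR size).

1

In SMILES, each pair of matching ring-closure digits denotes one ring-closing bond; the number of such bonds equals the number of independent rings.
Ring-closure bonds here: 1.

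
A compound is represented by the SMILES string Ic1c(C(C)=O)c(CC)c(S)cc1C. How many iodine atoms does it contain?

1

Scan the SMILES for I atoms (remember two-letter symbols like Cl and Br are single atoms).
Iodine count: 1.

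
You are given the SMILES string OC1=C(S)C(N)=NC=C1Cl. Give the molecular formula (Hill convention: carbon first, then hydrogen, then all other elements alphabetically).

Walk through each heavy atom and fill implicit hydrogens from standard valence (C 4, N 3, O 2, S 2, halogen 1):
  atom 1: O, bond orders sum to 1 (valence 2) → 1 H
  atom 2: C, bond orders sum to 4 (valence 4) → 0 H
  atom 3: C, bond orders sum to 4 (valence 4) → 0 H
  atom 4: S, bond orders sum to 1 (valence 2) → 1 H
  atom 5: C, bond orders sum to 4 (valence 4) → 0 H
  atom 6: N, bond orders sum to 1 (valence 3) → 2 H
  atom 7: N, bond orders sum to 3 (valence 3) → 0 H
  atom 8: C, bond orders sum to 3 (valence 4) → 1 H
  atom 9: C, bond orders sum to 4 (valence 4) → 0 H
  atom 10: Cl (halogen, monovalent) → 0 H
Totals → C:5, H:5, Cl:1, N:2, O:1, S:1.

C5H5ClN2OS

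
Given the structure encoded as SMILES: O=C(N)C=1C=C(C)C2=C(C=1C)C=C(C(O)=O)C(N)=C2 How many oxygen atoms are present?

Scan the SMILES for O atoms (remember two-letter symbols like Cl and Br are single atoms).
Oxygen count: 3.

3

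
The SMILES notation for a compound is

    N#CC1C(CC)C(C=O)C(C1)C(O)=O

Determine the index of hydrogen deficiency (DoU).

Molecular formula: C10H13NO3.
DoU = (2C + 2 + N − H − X) / 2, where X is the halogen count and O/S are ignored.
    = (2·10 + 2 + 1 − 13 − 0) / 2 = 10 / 2 = 5.

5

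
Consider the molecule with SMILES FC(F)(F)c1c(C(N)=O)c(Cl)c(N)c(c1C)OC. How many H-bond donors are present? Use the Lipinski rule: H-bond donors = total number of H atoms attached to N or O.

4

Donors: find every N or O and count the H atoms it carries.
  atom 8 (N): bond orders sum to 1 → 2 H
  atom 9 (O): bond orders sum to 2 → 0 H
  atom 13 (N): bond orders sum to 1 → 2 H
  atom 17 (O): bond orders sum to 2 → 0 H
Lipinski HBD = 4.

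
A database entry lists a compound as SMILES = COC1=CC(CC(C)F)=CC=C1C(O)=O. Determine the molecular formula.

Walk through each heavy atom and fill implicit hydrogens from standard valence (C 4, N 3, O 2, S 2, halogen 1):
  atom 1: C, bond orders sum to 1 (valence 4) → 3 H
  atom 2: O, bond orders sum to 2 (valence 2) → 0 H
  atom 3: C, bond orders sum to 4 (valence 4) → 0 H
  atom 4: C, bond orders sum to 3 (valence 4) → 1 H
  atom 5: C, bond orders sum to 4 (valence 4) → 0 H
  atom 6: C, bond orders sum to 2 (valence 4) → 2 H
  atom 7: C, bond orders sum to 3 (valence 4) → 1 H
  atom 8: C, bond orders sum to 1 (valence 4) → 3 H
  atom 9: F (halogen, monovalent) → 0 H
  atom 10: C, bond orders sum to 3 (valence 4) → 1 H
  atom 11: C, bond orders sum to 3 (valence 4) → 1 H
  atom 12: C, bond orders sum to 4 (valence 4) → 0 H
  atom 13: C, bond orders sum to 4 (valence 4) → 0 H
  atom 14: O, bond orders sum to 1 (valence 2) → 1 H
  atom 15: O, bond orders sum to 2 (valence 2) → 0 H
Totals → C:11, H:13, F:1, O:3.
In Hill order: C11H13FO3.

C11H13FO3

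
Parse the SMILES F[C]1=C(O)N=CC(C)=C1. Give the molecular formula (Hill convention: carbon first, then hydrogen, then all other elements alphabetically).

C6H6FNO

Walk through each heavy atom and fill implicit hydrogens from standard valence (C 4, N 3, O 2, S 2, halogen 1):
  atom 1: F (halogen, monovalent) → 0 H
  atom 2: C with explicit H count 0
  atom 3: C, bond orders sum to 4 (valence 4) → 0 H
  atom 4: O, bond orders sum to 1 (valence 2) → 1 H
  atom 5: N, bond orders sum to 3 (valence 3) → 0 H
  atom 6: C, bond orders sum to 3 (valence 4) → 1 H
  atom 7: C, bond orders sum to 4 (valence 4) → 0 H
  atom 8: C, bond orders sum to 1 (valence 4) → 3 H
  atom 9: C, bond orders sum to 3 (valence 4) → 1 H
Totals → C:6, H:6, F:1, N:1, O:1.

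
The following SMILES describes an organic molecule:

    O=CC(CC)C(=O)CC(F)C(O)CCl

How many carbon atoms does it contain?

9

Count every carbon token in the SMILES (each C, including those in ring-closure positions and inside branches).
Carbon count: 9.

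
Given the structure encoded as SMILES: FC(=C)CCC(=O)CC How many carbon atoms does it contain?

7

Count every carbon token in the SMILES (each C, including those in ring-closure positions and inside branches).
Carbon count: 7.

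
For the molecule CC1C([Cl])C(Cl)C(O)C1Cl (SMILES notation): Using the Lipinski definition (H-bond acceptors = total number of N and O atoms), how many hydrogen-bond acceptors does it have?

1

N atoms: 0; O atoms: 1.
Lipinski HBA = 0 + 1 = 1.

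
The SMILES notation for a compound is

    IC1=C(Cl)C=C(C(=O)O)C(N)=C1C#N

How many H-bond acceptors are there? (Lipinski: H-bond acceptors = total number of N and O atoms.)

N atoms: 2; O atoms: 2.
Lipinski HBA = 2 + 2 = 4.

4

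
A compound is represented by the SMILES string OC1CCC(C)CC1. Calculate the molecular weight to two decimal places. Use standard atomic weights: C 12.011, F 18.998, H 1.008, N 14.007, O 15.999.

First, the molecular formula is C7H14O (counting implicit H from valence).
  C: 7 × 12.011 = 84.077
  H: 14 × 1.008 = 14.112
  O: 1 × 15.999 = 15.999
Sum: 7×12.011 + 14×1.008 + 1×15.999 = 114.188 → 114.19 g/mol.

114.19 g/mol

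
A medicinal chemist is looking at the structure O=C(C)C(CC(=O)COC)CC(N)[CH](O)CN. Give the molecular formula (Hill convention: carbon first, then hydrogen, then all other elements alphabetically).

Walk through each heavy atom and fill implicit hydrogens from standard valence (C 4, N 3, O 2, S 2, halogen 1):
  atom 1: O, bond orders sum to 2 (valence 2) → 0 H
  atom 2: C, bond orders sum to 4 (valence 4) → 0 H
  atom 3: C, bond orders sum to 1 (valence 4) → 3 H
  atom 4: C, bond orders sum to 3 (valence 4) → 1 H
  atom 5: C, bond orders sum to 2 (valence 4) → 2 H
  atom 6: C, bond orders sum to 4 (valence 4) → 0 H
  atom 7: O, bond orders sum to 2 (valence 2) → 0 H
  atom 8: C, bond orders sum to 2 (valence 4) → 2 H
  atom 9: O, bond orders sum to 2 (valence 2) → 0 H
  atom 10: C, bond orders sum to 1 (valence 4) → 3 H
  atom 11: C, bond orders sum to 2 (valence 4) → 2 H
  atom 12: C, bond orders sum to 3 (valence 4) → 1 H
  atom 13: N, bond orders sum to 1 (valence 3) → 2 H
  atom 14: C with explicit H count 1
  atom 15: O, bond orders sum to 1 (valence 2) → 1 H
  atom 16: C, bond orders sum to 2 (valence 4) → 2 H
  atom 17: N, bond orders sum to 1 (valence 3) → 2 H
Totals → C:11, H:22, N:2, O:4.

C11H22N2O4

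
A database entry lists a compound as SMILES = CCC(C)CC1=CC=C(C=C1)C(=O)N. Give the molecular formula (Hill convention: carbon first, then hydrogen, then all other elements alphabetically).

C12H17NO

Walk through each heavy atom and fill implicit hydrogens from standard valence (C 4, N 3, O 2, S 2, halogen 1):
  atom 1: C, bond orders sum to 1 (valence 4) → 3 H
  atom 2: C, bond orders sum to 2 (valence 4) → 2 H
  atom 3: C, bond orders sum to 3 (valence 4) → 1 H
  atom 4: C, bond orders sum to 1 (valence 4) → 3 H
  atom 5: C, bond orders sum to 2 (valence 4) → 2 H
  atom 6: C, bond orders sum to 4 (valence 4) → 0 H
  atom 7: C, bond orders sum to 3 (valence 4) → 1 H
  atom 8: C, bond orders sum to 3 (valence 4) → 1 H
  atom 9: C, bond orders sum to 4 (valence 4) → 0 H
  atom 10: C, bond orders sum to 3 (valence 4) → 1 H
  atom 11: C, bond orders sum to 3 (valence 4) → 1 H
  atom 12: C, bond orders sum to 4 (valence 4) → 0 H
  atom 13: O, bond orders sum to 2 (valence 2) → 0 H
  atom 14: N, bond orders sum to 1 (valence 3) → 2 H
Totals → C:12, H:17, N:1, O:1.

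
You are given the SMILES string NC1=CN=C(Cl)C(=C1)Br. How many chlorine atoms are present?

Scan the SMILES for Cl atoms (remember two-letter symbols like Cl and Br are single atoms).
Chlorine count: 1.

1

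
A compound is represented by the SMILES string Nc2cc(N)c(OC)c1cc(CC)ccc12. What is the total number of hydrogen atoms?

Walk through each heavy atom and fill implicit hydrogens from standard valence (C 4, N 3, O 2, S 2, halogen 1); for lowercase aromatic atoms, an aromatic c carries 1 H when it has two neighbours and 0 H with three, and aromatic n carries 0 H:
  atom 1: N, bond orders sum to 1 (valence 3) → 2 H
  atom 2: aromatic c, 3 neighbours → 0 H
  atom 3: aromatic c, 2 neighbours → 1 H
  atom 4: aromatic c, 3 neighbours → 0 H
  atom 5: N, bond orders sum to 1 (valence 3) → 2 H
  atom 6: aromatic c, 3 neighbours → 0 H
  atom 7: O, bond orders sum to 2 (valence 2) → 0 H
  atom 8: C, bond orders sum to 1 (valence 4) → 3 H
  atom 9: aromatic c, 3 neighbours → 0 H
  atom 10: aromatic c, 2 neighbours → 1 H
  atom 11: aromatic c, 3 neighbours → 0 H
  atom 12: C, bond orders sum to 2 (valence 4) → 2 H
  atom 13: C, bond orders sum to 1 (valence 4) → 3 H
  atom 14: aromatic c, 2 neighbours → 1 H
  atom 15: aromatic c, 2 neighbours → 1 H
  atom 16: aromatic c, 3 neighbours → 0 H
Total hydrogens: 16.

16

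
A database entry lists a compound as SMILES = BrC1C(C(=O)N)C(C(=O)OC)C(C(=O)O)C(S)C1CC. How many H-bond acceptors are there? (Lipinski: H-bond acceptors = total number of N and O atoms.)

N atoms: 1; O atoms: 5.
Lipinski HBA = 1 + 5 = 6.

6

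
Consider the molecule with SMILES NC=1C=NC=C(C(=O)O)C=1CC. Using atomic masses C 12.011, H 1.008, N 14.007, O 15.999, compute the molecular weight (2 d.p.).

166.18 g/mol

First, the molecular formula is C8H10N2O2 (counting implicit H from valence).
  C: 8 × 12.011 = 96.088
  H: 10 × 1.008 = 10.080
  N: 2 × 14.007 = 28.014
  O: 2 × 15.999 = 31.998
Sum: 8×12.011 + 10×1.008 + 2×14.007 + 2×15.999 = 166.180 → 166.18 g/mol.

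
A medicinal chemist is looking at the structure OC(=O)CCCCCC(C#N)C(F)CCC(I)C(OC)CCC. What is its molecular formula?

C17H29FINO3

Walk through each heavy atom and fill implicit hydrogens from standard valence (C 4, N 3, O 2, S 2, halogen 1):
  atom 1: O, bond orders sum to 1 (valence 2) → 1 H
  atom 2: C, bond orders sum to 4 (valence 4) → 0 H
  atom 3: O, bond orders sum to 2 (valence 2) → 0 H
  atom 4: C, bond orders sum to 2 (valence 4) → 2 H
  atom 5: C, bond orders sum to 2 (valence 4) → 2 H
  atom 6: C, bond orders sum to 2 (valence 4) → 2 H
  atom 7: C, bond orders sum to 2 (valence 4) → 2 H
  atom 8: C, bond orders sum to 2 (valence 4) → 2 H
  atom 9: C, bond orders sum to 3 (valence 4) → 1 H
  atom 10: C, bond orders sum to 4 (valence 4) → 0 H
  atom 11: N, bond orders sum to 3 (valence 3) → 0 H
  atom 12: C, bond orders sum to 3 (valence 4) → 1 H
  atom 13: F (halogen, monovalent) → 0 H
  atom 14: C, bond orders sum to 2 (valence 4) → 2 H
  atom 15: C, bond orders sum to 2 (valence 4) → 2 H
  atom 16: C, bond orders sum to 3 (valence 4) → 1 H
  atom 17: I (halogen, monovalent) → 0 H
  atom 18: C, bond orders sum to 3 (valence 4) → 1 H
  atom 19: O, bond orders sum to 2 (valence 2) → 0 H
  atom 20: C, bond orders sum to 1 (valence 4) → 3 H
  atom 21: C, bond orders sum to 2 (valence 4) → 2 H
  atom 22: C, bond orders sum to 2 (valence 4) → 2 H
  atom 23: C, bond orders sum to 1 (valence 4) → 3 H
Totals → C:17, H:29, F:1, I:1, N:1, O:3.
In Hill order: C17H29FINO3.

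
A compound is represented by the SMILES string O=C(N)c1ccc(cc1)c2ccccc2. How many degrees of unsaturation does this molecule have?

9

Molecular formula: C13H11NO.
DoU = (2C + 2 + N − H − X) / 2, where X is the halogen count and O/S are ignored.
    = (2·13 + 2 + 1 − 11 − 0) / 2 = 18 / 2 = 9.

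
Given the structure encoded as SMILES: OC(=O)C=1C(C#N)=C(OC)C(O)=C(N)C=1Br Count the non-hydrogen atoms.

Every atom symbol written in the SMILES (organic subset) is one heavy atom; implicit H are not written.
Heavy atoms by element → Br:1, C:9, N:2, O:4.
Total: 16.

16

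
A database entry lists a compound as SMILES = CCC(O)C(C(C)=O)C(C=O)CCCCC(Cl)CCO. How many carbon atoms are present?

Count every carbon token in the SMILES (each C, including those in ring-closure positions and inside branches).
Carbon count: 15.

15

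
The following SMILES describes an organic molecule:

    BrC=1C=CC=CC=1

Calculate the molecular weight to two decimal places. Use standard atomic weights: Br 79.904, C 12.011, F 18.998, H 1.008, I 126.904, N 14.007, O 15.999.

First, the molecular formula is C6H5Br (counting implicit H from valence).
  Br: 1 × 79.904 = 79.904
  C: 6 × 12.011 = 72.066
  H: 5 × 1.008 = 5.040
Sum: 1×79.904 + 6×12.011 + 5×1.008 = 157.010 → 157.01 g/mol.

157.01 g/mol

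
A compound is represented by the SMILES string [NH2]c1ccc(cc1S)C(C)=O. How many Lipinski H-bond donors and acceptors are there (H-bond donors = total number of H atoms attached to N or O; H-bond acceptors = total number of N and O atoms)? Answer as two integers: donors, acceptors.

2, 2

Donors: find every N or O and count the H atoms it carries.
  atom 1 (N): bond orders sum to 1 → 2 H
  atom 11 (O): bond orders sum to 2 → 0 H
Lipinski HBD = 2.
Acceptors: N atoms = 1, O atoms = 1 → HBA = 2.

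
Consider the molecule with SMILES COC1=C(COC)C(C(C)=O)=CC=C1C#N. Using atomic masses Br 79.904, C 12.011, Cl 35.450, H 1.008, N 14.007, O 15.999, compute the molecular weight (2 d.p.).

First, the molecular formula is C12H13NO3 (counting implicit H from valence).
  C: 12 × 12.011 = 144.132
  H: 13 × 1.008 = 13.104
  N: 1 × 14.007 = 14.007
  O: 3 × 15.999 = 47.997
Sum: 12×12.011 + 13×1.008 + 1×14.007 + 3×15.999 = 219.240 → 219.24 g/mol.

219.24 g/mol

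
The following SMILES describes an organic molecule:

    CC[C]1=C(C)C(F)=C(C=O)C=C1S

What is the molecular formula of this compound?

Walk through each heavy atom and fill implicit hydrogens from standard valence (C 4, N 3, O 2, S 2, halogen 1):
  atom 1: C, bond orders sum to 1 (valence 4) → 3 H
  atom 2: C, bond orders sum to 2 (valence 4) → 2 H
  atom 3: C with explicit H count 0
  atom 4: C, bond orders sum to 4 (valence 4) → 0 H
  atom 5: C, bond orders sum to 1 (valence 4) → 3 H
  atom 6: C, bond orders sum to 4 (valence 4) → 0 H
  atom 7: F (halogen, monovalent) → 0 H
  atom 8: C, bond orders sum to 4 (valence 4) → 0 H
  atom 9: C, bond orders sum to 3 (valence 4) → 1 H
  atom 10: O, bond orders sum to 2 (valence 2) → 0 H
  atom 11: C, bond orders sum to 3 (valence 4) → 1 H
  atom 12: C, bond orders sum to 4 (valence 4) → 0 H
  atom 13: S, bond orders sum to 1 (valence 2) → 1 H
Totals → C:10, H:11, F:1, O:1, S:1.

C10H11FOS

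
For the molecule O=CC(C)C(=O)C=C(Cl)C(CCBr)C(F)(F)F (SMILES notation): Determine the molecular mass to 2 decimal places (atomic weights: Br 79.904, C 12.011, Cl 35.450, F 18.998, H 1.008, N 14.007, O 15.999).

335.54 g/mol

First, the molecular formula is C10H11BrClF3O2 (counting implicit H from valence).
  Br: 1 × 79.904 = 79.904
  C: 10 × 12.011 = 120.110
  Cl: 1 × 35.450 = 35.450
  F: 3 × 18.998 = 56.994
  H: 11 × 1.008 = 11.088
  O: 2 × 15.999 = 31.998
Sum: 1×79.904 + 10×12.011 + 1×35.450 + 3×18.998 + 11×1.008 + 2×15.999 = 335.544 → 335.54 g/mol.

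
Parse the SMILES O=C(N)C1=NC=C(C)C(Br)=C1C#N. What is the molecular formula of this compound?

C8H6BrN3O

Walk through each heavy atom and fill implicit hydrogens from standard valence (C 4, N 3, O 2, S 2, halogen 1):
  atom 1: O, bond orders sum to 2 (valence 2) → 0 H
  atom 2: C, bond orders sum to 4 (valence 4) → 0 H
  atom 3: N, bond orders sum to 1 (valence 3) → 2 H
  atom 4: C, bond orders sum to 4 (valence 4) → 0 H
  atom 5: N, bond orders sum to 3 (valence 3) → 0 H
  atom 6: C, bond orders sum to 3 (valence 4) → 1 H
  atom 7: C, bond orders sum to 4 (valence 4) → 0 H
  atom 8: C, bond orders sum to 1 (valence 4) → 3 H
  atom 9: C, bond orders sum to 4 (valence 4) → 0 H
  atom 10: Br (halogen, monovalent) → 0 H
  atom 11: C, bond orders sum to 4 (valence 4) → 0 H
  atom 12: C, bond orders sum to 4 (valence 4) → 0 H
  atom 13: N, bond orders sum to 3 (valence 3) → 0 H
Totals → C:8, H:6, Br:1, N:3, O:1.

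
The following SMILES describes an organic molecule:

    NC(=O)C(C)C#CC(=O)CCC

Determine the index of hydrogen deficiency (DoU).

Degree of unsaturation = (number of rings) + (number of π bonds).
Ring closures in the SMILES: 0.
π bonds: 2 double bonds (each 1 DoU), 1 triple bond (each 2 DoU) → 4 DoU from unsaturation.
Total DoU = 0 + 4 = 4.

4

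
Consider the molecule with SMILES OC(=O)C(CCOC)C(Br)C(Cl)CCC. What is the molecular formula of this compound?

Walk through each heavy atom and fill implicit hydrogens from standard valence (C 4, N 3, O 2, S 2, halogen 1):
  atom 1: O, bond orders sum to 1 (valence 2) → 1 H
  atom 2: C, bond orders sum to 4 (valence 4) → 0 H
  atom 3: O, bond orders sum to 2 (valence 2) → 0 H
  atom 4: C, bond orders sum to 3 (valence 4) → 1 H
  atom 5: C, bond orders sum to 2 (valence 4) → 2 H
  atom 6: C, bond orders sum to 2 (valence 4) → 2 H
  atom 7: O, bond orders sum to 2 (valence 2) → 0 H
  atom 8: C, bond orders sum to 1 (valence 4) → 3 H
  atom 9: C, bond orders sum to 3 (valence 4) → 1 H
  atom 10: Br (halogen, monovalent) → 0 H
  atom 11: C, bond orders sum to 3 (valence 4) → 1 H
  atom 12: Cl (halogen, monovalent) → 0 H
  atom 13: C, bond orders sum to 2 (valence 4) → 2 H
  atom 14: C, bond orders sum to 2 (valence 4) → 2 H
  atom 15: C, bond orders sum to 1 (valence 4) → 3 H
Totals → C:10, H:18, Br:1, Cl:1, O:3.
In Hill order: C10H18BrClO3.

C10H18BrClO3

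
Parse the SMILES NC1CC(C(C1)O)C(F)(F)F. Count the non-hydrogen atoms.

Every atom symbol written in the SMILES (organic subset) is one heavy atom; implicit H are not written.
Heavy atoms by element → C:6, F:3, N:1, O:1.
Total: 11.

11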